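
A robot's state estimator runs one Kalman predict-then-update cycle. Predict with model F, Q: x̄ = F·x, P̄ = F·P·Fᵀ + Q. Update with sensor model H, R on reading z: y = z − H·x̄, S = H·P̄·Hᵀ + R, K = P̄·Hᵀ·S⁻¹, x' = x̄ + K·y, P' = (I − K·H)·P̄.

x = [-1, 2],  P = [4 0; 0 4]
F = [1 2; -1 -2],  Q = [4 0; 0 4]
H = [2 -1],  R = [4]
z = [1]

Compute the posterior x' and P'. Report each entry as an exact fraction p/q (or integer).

x' = [1/3, -25/51]
P' = [4/3 4/3; 4/3 200/51]

x̄ = F·x = [3, -3]
P̄ = F·P·Fᵀ + Q = [24 -20; -20 24]
y = z − H·x̄ = [-8]
S = H·P̄·Hᵀ + R = [204]
K = P̄·Hᵀ·S⁻¹ = [1/3; -16/51]
x' = x̄ + K·y = [1/3, -25/51]
P' = (I − K·H)·P̄ = [4/3 4/3; 4/3 200/51]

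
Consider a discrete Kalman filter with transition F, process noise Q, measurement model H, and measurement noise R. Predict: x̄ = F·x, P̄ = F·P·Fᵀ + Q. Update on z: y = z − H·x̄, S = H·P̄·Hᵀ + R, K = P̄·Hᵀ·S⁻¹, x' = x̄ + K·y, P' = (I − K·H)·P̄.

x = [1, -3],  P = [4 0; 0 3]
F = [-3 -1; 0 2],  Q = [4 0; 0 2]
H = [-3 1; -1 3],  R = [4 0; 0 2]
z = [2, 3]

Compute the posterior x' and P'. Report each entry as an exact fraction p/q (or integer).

x' = [-3478/6321, 1446/2107]
P' = [1214/2107 1690/6321; 1690/6321 698/2107]

x̄ = F·x = [0, -6]
P̄ = F·P·Fᵀ + Q = [43 -6; -6 14]
y = z − H·x̄ = [8, 21]
S = H·P̄·Hᵀ + R = [441 231; 231 207]
K = P̄·Hᵀ·S⁻¹ = [-2309/6321 34/301; -248/2107 328/903]
x' = x̄ + K·y = [-3478/6321, 1446/2107]
P' = (I − K·H)·P̄ = [1214/2107 1690/6321; 1690/6321 698/2107]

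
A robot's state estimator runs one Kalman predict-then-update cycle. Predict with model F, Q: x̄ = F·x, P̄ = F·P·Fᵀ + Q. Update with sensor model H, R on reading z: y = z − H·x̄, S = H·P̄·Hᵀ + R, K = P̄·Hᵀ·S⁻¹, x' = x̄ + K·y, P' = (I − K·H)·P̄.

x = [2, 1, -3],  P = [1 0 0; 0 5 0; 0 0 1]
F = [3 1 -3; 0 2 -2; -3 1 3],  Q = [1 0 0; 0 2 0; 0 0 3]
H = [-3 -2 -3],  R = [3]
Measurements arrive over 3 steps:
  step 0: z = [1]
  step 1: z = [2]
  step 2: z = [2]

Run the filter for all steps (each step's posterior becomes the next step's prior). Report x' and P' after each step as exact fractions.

step 0: x' = [7513/563, 1928/563, -8963/563], P' = [9287/563 1728/563 -10374/563; 1728/563 2094/563 -3012/563; -10374/563 -3012/563 12429/563]
step 1: x' = [16617262/675685, 673738/135137, -19257254/675685], P' = [135489172/675685 5644950/135137 -153855159/675685; 5644950/135137 1547286/135137 -6630894/135137; -153855159/675685 -6630894/135137 175580358/675685]
step 2: x' = [33223287472/6267043523, 6664723672/6267043523, -41732398316/6267043523], P' = [1750239401192/6267043523 368788852086/6267043523 -1990092023877/6267043523; 368788852086/6267043523 94779830454/6267043523 -429485006358/6267043523; -1990092023877/6267043523 -429485006358/6267043523 2270836821990/6267043523]

step 0: x̄ = F·x = [16, 8, -14]
step 0: P̄ = F·P·Fᵀ + Q = [24 16 -13; 16 26 4; -13 4 26]
step 0: y = z − H·x̄ = [23]
step 0: S = H·P̄·Hᵀ + R = [563]
step 0: K = P̄·Hᵀ·S⁻¹ = [-65/563; -112/563; -47/563]
step 0: x' = x̄ + K·y = [7513/563, 1928/563, -8963/563]
step 0: P' = (I − K·H)·P̄ = [9287/563 1728/563 -10374/563; 1728/563 2094/563 -3012/563; -10374/563 -3012/563 12429/563]
step 1: x̄ = F·x = [51356/563, 21782/563, -47500/563]
step 1: P̄ = F·P·Fᵀ + Q = [413273/563 175470/563 -380082/563; 175470/563 83314/563 -155046/563; -380082/563 -155046/563 357519/563]
step 1: y = z − H·x̄ = [56258/563]
step 1: S = H·P̄·Hᵀ + R = [675685/563]
step 1: K = P̄·Hᵀ·S⁻¹ = [-450513/675685; -45580/135137; 377781/675685]
step 1: x' = x̄ + K·y = [16617262/675685, 673738/135137, -19257254/675685]
step 1: P' = (I − K·H)·P̄ = [135489172/675685 5644950/135137 -153855159/675685; 5644950/135137 1547286/135137 -6630894/135137; -153855159/675685 -6630894/135137 175580358/675685]
step 2: x̄ = F·x = [110992238/675685, 45251888/675685, -104254858/675685]
step 2: P̄ = F·P·Fᵀ + Q = [5945706067/675685 2426670222/675685 -5561282202/675685; 2426670222/675685 999854282/675685 -2263106622/675685; -5561282202/675685 -2263106622/675685 5210506797/675685]
step 2: y = z − H·x̄ = [112067286/675685]
step 2: S = H·P̄·Hᵀ + R = [6267043523/675685]
step 2: K = P̄·Hᵀ·S⁻¹ = [-6006612039/6267043523; -2490399364/6267043523; 5578539459/6267043523]
step 2: x' = x̄ + K·y = [33223287472/6267043523, 6664723672/6267043523, -41732398316/6267043523]
step 2: P' = (I − K·H)·P̄ = [1750239401192/6267043523 368788852086/6267043523 -1990092023877/6267043523; 368788852086/6267043523 94779830454/6267043523 -429485006358/6267043523; -1990092023877/6267043523 -429485006358/6267043523 2270836821990/6267043523]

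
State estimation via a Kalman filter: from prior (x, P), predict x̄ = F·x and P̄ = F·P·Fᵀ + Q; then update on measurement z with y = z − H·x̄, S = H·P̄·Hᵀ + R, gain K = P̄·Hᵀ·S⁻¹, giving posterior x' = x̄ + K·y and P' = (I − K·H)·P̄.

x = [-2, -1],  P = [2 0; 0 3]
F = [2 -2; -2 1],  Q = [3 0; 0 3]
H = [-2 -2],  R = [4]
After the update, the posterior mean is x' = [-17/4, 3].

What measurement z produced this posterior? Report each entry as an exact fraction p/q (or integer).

x̄ = F·x = [-2, 3]
P̄ = F·P·Fᵀ + Q = [23 -14; -14 14]
S = H·P̄·Hᵀ + R = [40]
K = P̄·Hᵀ·S⁻¹ = [-9/20; 0]
x' − x̄ = [-9/4, 0] = K·y
y = (KᵀK)⁻¹·Kᵀ·(x' − x̄) = [5]
z = y + H·x̄ = [5] + [-2] = [3]

z = [3]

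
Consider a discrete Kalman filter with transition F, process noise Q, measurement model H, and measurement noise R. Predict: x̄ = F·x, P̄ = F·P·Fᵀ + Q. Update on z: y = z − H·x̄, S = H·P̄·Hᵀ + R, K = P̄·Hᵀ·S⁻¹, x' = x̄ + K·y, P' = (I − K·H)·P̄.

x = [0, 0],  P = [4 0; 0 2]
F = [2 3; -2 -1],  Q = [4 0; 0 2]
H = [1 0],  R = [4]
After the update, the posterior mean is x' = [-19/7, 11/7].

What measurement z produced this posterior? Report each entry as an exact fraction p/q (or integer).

x̄ = F·x = [0, 0]
P̄ = F·P·Fᵀ + Q = [38 -22; -22 20]
S = H·P̄·Hᵀ + R = [42]
K = P̄·Hᵀ·S⁻¹ = [19/21; -11/21]
x' − x̄ = [-19/7, 11/7] = K·y
y = (KᵀK)⁻¹·Kᵀ·(x' − x̄) = [-3]
z = y + H·x̄ = [-3] + [0] = [-3]

z = [-3]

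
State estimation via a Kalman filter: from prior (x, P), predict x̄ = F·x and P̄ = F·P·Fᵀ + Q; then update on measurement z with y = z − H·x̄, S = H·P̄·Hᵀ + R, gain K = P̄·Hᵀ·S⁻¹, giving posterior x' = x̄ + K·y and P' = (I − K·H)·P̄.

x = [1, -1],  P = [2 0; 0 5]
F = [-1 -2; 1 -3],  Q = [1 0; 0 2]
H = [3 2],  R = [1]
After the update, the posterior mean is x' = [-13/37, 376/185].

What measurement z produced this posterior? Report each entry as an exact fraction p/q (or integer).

z = [3]

x̄ = F·x = [1, 4]
P̄ = F·P·Fᵀ + Q = [23 28; 28 49]
S = H·P̄·Hᵀ + R = [740]
K = P̄·Hᵀ·S⁻¹ = [25/148; 91/370]
x' − x̄ = [-50/37, -364/185] = K·y
y = (KᵀK)⁻¹·Kᵀ·(x' − x̄) = [-8]
z = y + H·x̄ = [-8] + [11] = [3]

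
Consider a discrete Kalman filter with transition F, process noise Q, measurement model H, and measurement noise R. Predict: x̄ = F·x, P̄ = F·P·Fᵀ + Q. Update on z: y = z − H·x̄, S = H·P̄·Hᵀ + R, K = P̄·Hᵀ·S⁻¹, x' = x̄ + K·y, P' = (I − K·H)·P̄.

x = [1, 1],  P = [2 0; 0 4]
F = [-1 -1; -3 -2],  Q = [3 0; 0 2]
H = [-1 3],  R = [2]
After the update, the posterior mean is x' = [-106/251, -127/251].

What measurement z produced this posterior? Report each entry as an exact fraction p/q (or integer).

z = [-1]

x̄ = F·x = [-2, -5]
P̄ = F·P·Fᵀ + Q = [9 14; 14 36]
S = H·P̄·Hᵀ + R = [251]
K = P̄·Hᵀ·S⁻¹ = [33/251; 94/251]
x' − x̄ = [396/251, 1128/251] = K·y
y = (KᵀK)⁻¹·Kᵀ·(x' − x̄) = [12]
z = y + H·x̄ = [12] + [-13] = [-1]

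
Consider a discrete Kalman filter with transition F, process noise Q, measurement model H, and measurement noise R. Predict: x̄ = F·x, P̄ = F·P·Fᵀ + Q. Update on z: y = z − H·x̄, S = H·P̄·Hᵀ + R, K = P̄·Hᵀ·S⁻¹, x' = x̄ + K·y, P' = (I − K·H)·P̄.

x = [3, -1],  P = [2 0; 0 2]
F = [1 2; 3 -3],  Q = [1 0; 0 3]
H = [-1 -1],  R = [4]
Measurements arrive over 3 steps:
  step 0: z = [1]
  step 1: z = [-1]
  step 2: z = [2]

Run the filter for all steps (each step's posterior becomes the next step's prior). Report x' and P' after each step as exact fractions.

step 0: x' = [-2/3, 1], P' = [437/42 -139/14; -139/14 183/14]
step 1: x' = [4558/11213, 5871/11213], P' = [150761/11213 -159669/11213; -159669/11213 212757/11213]
step 2: x' = [8684960/3991989, -5509930/1330663], P' = [56307478/3991989 -20007746/1330663; -20007746/1330663 26509182/1330663]

step 0: x̄ = F·x = [1, 12]
step 0: P̄ = F·P·Fᵀ + Q = [11 -6; -6 39]
step 0: y = z − H·x̄ = [14]
step 0: S = H·P̄·Hᵀ + R = [42]
step 0: K = P̄·Hᵀ·S⁻¹ = [-5/42; -11/14]
step 0: x' = x̄ + K·y = [-2/3, 1]
step 0: P' = (I − K·H)·P̄ = [437/42 -139/14; -139/14 183/14]
step 1: x̄ = F·x = [4/3, -5]
step 1: P̄ = F·P·Fᵀ + Q = [1007/42 -77; -77 393]
step 1: y = z − H·x̄ = [-14/3]
step 1: S = H·P̄·Hᵀ + R = [11213/42]
step 1: K = P̄·Hᵀ·S⁻¹ = [2227/11213; -13272/11213]
step 1: x' = x̄ + K·y = [4558/11213, 5871/11213]
step 1: P' = (I − K·H)·P̄ = [150761/11213 -159669/11213; -159669/11213 212757/11213]
step 2: x̄ = F·x = [16300/11213, -3939/11213]
step 2: P̄ = F·P·Fᵀ + Q = [374326/11213 -1303266/11213; -1303266/11213 6179343/11213]
step 2: y = z − H·x̄ = [34787/11213]
step 2: S = H·P̄·Hᵀ + R = [3991989/11213]
step 2: K = P̄·Hᵀ·S⁻¹ = [928940/3991989; -1625359/1330663]
step 2: x' = x̄ + K·y = [8684960/3991989, -5509930/1330663]
step 2: P' = (I − K·H)·P̄ = [56307478/3991989 -20007746/1330663; -20007746/1330663 26509182/1330663]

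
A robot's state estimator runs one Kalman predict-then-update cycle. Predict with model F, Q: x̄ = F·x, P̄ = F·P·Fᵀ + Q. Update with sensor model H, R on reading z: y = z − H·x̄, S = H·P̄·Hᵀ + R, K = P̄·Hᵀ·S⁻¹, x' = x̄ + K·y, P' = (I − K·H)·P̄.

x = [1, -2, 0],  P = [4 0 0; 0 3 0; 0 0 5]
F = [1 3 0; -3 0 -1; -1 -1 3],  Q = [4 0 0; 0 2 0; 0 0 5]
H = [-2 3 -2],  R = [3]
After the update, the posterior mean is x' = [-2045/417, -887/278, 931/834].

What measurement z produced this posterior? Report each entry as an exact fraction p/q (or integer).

z = [-2]

x̄ = F·x = [-5, -3, 1]
P̄ = F·P·Fᵀ + Q = [35 -12 -13; -12 43 -3; -13 -3 57]
S = H·P̄·Hᵀ + R = [834]
K = P̄·Hᵀ·S⁻¹ = [-40/417; 53/278; -97/834]
x' − x̄ = [40/417, -53/278, 97/834] = K·y
y = (KᵀK)⁻¹·Kᵀ·(x' − x̄) = [-1]
z = y + H·x̄ = [-1] + [-1] = [-2]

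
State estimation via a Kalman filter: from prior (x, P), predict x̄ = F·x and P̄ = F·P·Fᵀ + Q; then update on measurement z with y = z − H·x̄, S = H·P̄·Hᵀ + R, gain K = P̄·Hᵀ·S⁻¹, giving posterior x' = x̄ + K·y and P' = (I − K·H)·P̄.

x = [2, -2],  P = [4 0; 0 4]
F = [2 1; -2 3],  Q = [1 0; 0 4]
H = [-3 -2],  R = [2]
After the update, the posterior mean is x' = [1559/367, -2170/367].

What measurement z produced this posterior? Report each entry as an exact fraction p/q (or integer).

x̄ = F·x = [2, -10]
P̄ = F·P·Fᵀ + Q = [21 -4; -4 56]
S = H·P̄·Hᵀ + R = [367]
K = P̄·Hᵀ·S⁻¹ = [-55/367; -100/367]
x' − x̄ = [825/367, 1500/367] = K·y
y = (KᵀK)⁻¹·Kᵀ·(x' − x̄) = [-15]
z = y + H·x̄ = [-15] + [14] = [-1]

z = [-1]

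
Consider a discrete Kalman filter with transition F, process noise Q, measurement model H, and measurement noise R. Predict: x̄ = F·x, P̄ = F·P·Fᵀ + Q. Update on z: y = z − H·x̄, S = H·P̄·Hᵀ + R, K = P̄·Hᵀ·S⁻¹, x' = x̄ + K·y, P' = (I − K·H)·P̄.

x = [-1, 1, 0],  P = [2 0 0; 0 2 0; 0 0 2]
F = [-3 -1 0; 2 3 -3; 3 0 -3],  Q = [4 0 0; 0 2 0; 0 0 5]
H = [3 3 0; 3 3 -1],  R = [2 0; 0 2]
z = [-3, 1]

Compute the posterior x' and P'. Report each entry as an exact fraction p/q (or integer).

x̄ = F·x = [2, 1, -3]
P̄ = F·P·Fᵀ + Q = [24 -18 -18; -18 46 30; -18 30 41]
y = z − H·x̄ = [-12, -11]
S = H·P̄·Hᵀ + R = [308 270; 270 277]
K = P̄·Hᵀ·S⁻¹ = [-2367/6208 1557/3104; 543/776 -189/388; 5661/6208 -2815/3104]
x' = x̄ + K·y = [3283/3104, -791/388, -12313/3104]
P' = (I − K·H)·P̄ = [39747/3104 -5067/388 -5481/3104; -5067/388 1312/97 921/388; -5481/3104 921/388 11291/3104]

x' = [3283/3104, -791/388, -12313/3104]
P' = [39747/3104 -5067/388 -5481/3104; -5067/388 1312/97 921/388; -5481/3104 921/388 11291/3104]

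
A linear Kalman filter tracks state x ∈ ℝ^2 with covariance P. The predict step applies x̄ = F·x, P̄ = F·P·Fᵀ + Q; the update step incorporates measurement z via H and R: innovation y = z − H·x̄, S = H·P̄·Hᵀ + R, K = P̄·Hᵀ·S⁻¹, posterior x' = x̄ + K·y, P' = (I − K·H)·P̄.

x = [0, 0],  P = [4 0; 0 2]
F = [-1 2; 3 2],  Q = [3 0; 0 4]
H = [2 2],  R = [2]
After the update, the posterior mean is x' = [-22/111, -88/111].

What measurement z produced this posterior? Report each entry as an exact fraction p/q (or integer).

z = [-2]

x̄ = F·x = [0, 0]
P̄ = F·P·Fᵀ + Q = [15 -4; -4 48]
S = H·P̄·Hᵀ + R = [222]
K = P̄·Hᵀ·S⁻¹ = [11/111; 44/111]
x' − x̄ = [-22/111, -88/111] = K·y
y = (KᵀK)⁻¹·Kᵀ·(x' − x̄) = [-2]
z = y + H·x̄ = [-2] + [0] = [-2]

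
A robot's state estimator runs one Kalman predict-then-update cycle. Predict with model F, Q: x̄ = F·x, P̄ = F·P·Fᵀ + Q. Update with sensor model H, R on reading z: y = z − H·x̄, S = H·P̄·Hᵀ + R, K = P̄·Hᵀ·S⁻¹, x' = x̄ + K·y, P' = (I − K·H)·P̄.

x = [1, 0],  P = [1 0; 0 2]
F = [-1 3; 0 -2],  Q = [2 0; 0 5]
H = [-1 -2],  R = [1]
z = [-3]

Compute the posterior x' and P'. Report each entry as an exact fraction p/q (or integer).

x' = [-19/13, 28/13]
P' = [537/26 -135/13; -135/13 71/13]

x̄ = F·x = [-1, 0]
P̄ = F·P·Fᵀ + Q = [21 -12; -12 13]
y = z − H·x̄ = [-4]
S = H·P̄·Hᵀ + R = [26]
K = P̄·Hᵀ·S⁻¹ = [3/26; -7/13]
x' = x̄ + K·y = [-19/13, 28/13]
P' = (I − K·H)·P̄ = [537/26 -135/13; -135/13 71/13]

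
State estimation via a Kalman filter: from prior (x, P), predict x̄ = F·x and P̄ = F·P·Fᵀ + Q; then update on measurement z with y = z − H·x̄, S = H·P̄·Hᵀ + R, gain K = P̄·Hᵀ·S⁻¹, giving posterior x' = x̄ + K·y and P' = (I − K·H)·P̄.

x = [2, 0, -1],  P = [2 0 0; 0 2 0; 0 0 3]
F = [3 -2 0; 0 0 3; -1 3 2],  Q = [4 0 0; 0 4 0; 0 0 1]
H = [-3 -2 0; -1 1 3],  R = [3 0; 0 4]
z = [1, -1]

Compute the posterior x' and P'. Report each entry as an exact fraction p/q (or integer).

x' = [115188/111371, -224062/111371, 71377/111371]
P' = [219534/111371 -295452/111371 154350/111371; -295452/111371 950565/222742 -462051/222742; 154350/111371 -462051/222742 326409/222742]

x̄ = F·x = [6, -3, -4]
P̄ = F·P·Fᵀ + Q = [30 0 -18; 0 31 18; -18 18 33]
y = z − H·x̄ = [13, 20]
S = H·P̄·Hᵀ + R = [397 82; 82 578]
K = P̄·Hᵀ·S⁻¹ = [-22566/111371 -12984/111371; -21403/111371 38829/222742; -333/111371 52119/222742]
x' = x̄ + K·y = [115188/111371, -224062/111371, 71377/111371]
P' = (I − K·H)·P̄ = [219534/111371 -295452/111371 154350/111371; -295452/111371 950565/222742 -462051/222742; 154350/111371 -462051/222742 326409/222742]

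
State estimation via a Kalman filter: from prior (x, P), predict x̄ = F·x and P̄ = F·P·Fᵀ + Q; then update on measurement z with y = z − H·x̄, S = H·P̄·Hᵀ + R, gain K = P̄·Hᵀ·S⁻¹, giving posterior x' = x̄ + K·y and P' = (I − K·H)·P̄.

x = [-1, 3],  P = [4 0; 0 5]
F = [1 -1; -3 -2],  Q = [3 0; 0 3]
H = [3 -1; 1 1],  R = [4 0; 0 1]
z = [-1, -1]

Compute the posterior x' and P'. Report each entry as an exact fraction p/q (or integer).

x̄ = F·x = [-4, -3]
P̄ = F·P·Fᵀ + Q = [12 -2; -2 59]
y = z − H·x̄ = [8, 6]
S = H·P̄·Hᵀ + R = [183 -27; -27 68]
K = P̄·Hᵀ·S⁻¹ = [2854/11715 952/3905; -2881/11715 2892/3905]
x' = x̄ + K·y = [-6892/11715, -6137/11715]
P' = (I − K·H)·P̄ = [3568/11715 -712/11715; -712/11715 9388/11715]

x' = [-6892/11715, -6137/11715]
P' = [3568/11715 -712/11715; -712/11715 9388/11715]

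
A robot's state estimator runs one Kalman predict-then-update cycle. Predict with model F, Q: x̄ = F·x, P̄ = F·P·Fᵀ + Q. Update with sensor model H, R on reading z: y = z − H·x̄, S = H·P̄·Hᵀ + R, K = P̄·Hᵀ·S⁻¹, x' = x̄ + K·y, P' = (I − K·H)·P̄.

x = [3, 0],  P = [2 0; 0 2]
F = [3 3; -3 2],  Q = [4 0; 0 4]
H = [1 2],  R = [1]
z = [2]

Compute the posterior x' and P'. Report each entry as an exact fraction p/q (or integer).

x̄ = F·x = [9, -9]
P̄ = F·P·Fᵀ + Q = [40 -6; -6 30]
y = z − H·x̄ = [11]
S = H·P̄·Hᵀ + R = [137]
K = P̄·Hᵀ·S⁻¹ = [28/137; 54/137]
x' = x̄ + K·y = [1541/137, -639/137]
P' = (I − K·H)·P̄ = [4696/137 -2334/137; -2334/137 1194/137]

x' = [1541/137, -639/137]
P' = [4696/137 -2334/137; -2334/137 1194/137]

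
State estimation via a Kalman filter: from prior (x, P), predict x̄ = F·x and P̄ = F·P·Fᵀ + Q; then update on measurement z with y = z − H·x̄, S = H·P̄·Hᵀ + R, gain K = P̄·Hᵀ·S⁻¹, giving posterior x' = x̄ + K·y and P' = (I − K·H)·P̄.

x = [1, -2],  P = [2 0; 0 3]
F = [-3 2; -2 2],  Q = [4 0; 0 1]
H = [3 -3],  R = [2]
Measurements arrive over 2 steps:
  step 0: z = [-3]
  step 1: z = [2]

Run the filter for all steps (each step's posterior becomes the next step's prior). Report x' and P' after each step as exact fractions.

step 0: x' = [-7, -6], P' = [262/13 258/13; 258/13 1284/65]
step 1: x' = [8367/2969, 6223/2969], P' = [30718/14845 27498/14845; 27498/14845 27548/14845]

step 0: x̄ = F·x = [-7, -6]
step 0: P̄ = F·P·Fᵀ + Q = [34 24; 24 21]
step 0: y = z − H·x̄ = [0]
step 0: S = H·P̄·Hᵀ + R = [65]
step 0: K = P̄·Hᵀ·S⁻¹ = [6/13; 9/65]
step 0: x' = x̄ + K·y = [-7, -6]
step 0: P' = (I − K·H)·P̄ = [262/13 258/13; 258/13 1284/65]
step 1: x̄ = F·x = [9, 2]
step 1: P̄ = F·P·Fᵀ + Q = [1706/65 96/65; 96/65 121/65]
step 1: y = z − H·x̄ = [-19]
step 1: S = H·P̄·Hᵀ + R = [2969/13]
step 1: K = P̄·Hᵀ·S⁻¹ = [966/2969; -15/2969]
step 1: x' = x̄ + K·y = [8367/2969, 6223/2969]
step 1: P' = (I − K·H)·P̄ = [30718/14845 27498/14845; 27498/14845 27548/14845]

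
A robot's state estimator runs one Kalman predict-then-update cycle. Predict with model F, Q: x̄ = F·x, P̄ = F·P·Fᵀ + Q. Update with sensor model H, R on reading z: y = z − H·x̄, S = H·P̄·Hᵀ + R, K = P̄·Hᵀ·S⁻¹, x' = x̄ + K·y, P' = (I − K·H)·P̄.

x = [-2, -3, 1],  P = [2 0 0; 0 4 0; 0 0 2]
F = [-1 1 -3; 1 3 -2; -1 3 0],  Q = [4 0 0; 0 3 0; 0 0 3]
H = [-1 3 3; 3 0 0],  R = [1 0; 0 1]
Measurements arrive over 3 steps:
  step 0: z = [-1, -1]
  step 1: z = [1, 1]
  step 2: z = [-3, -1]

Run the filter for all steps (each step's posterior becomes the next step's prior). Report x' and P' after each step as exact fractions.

step 0: x' = [-17016/50971, -145656/50971, 122242/50971], P' = [5636/50971 1802/50971 82/50971; 1802/50971 1262758/254855 -1245891/254855; 82/50971 -1245891/254855 1260462/254855]
step 1: x' = [14401896874/41904829585, 7285212063/41904829585, 10843768047/41904829585], P' = [4598455442/41904829585 1218549709/41904829585 347234571/41904829585; 1218549709/41904829585 72824798618/41904829585 -69667825713/41904829585; 347234571/41904829585 -69667825713/41904829585 71678719058/41904829585]
step 2: x' = [-862426564460620/2439355137530119, -1405908283833486/2439355137530119, -1289151004102740/2439355137530119], P' = [267560134816848/2439355137530119 69976829085494/2439355137530119 21027708542590/2439355137530119; 69976829085494/2439355137530119 4228219679120814/2439355137530119 -4045555975252357/2439355137530119; 21027708542590/2439355137530119 -4045555975252357/2439355137530119 4163560058594602/2439355137530119]

step 0: x̄ = F·x = [-4, -13, -7]
step 0: P̄ = F·P·Fᵀ + Q = [28 22 14; 22 49 34; 14 34 41]
step 0: y = z − H·x̄ = [55, 11]
step 0: S = H·P̄·Hᵀ + R = [1235 240; 240 253]
step 0: K = P̄·Hᵀ·S⁻¹ = [16/50971 16908/50971; 41591/254855 5406/50971; 43303/254855 246/50971]
step 0: x' = x̄ + K·y = [-17016/50971, -145656/50971, 122242/50971]
step 0: P' = (I − K·H)·P̄ = [5636/50971 1802/50971 82/50971; 1802/50971 1262758/254855 -1245891/254855; 82/50971 -1245891/254855 1260462/254855]
step 1: x̄ = F·x = [-495366/50971, -698468/50971, -419952/50971]
step 1: P̄ = F·P·Fᵀ + Q = [21114302/254855 25009237/254855 14994663/254855; 25009237/254855 32202527/254855 18812808/254855; 14994663/254855 18812808/254855 12103507/254855]
step 1: y = z − H·x̄ = [2910865/50971, 1537069/50971]
step 1: S = H·P̄·Hᵀ + R = [518730607/254855 296692194/254855; 296692194/254855 190283573/254855]
step 1: K = P̄·Hᵀ·S⁻¹ = [98897398/41904829585 13795366326/41904829585; 8252369006/41904829585 3655649127/41904829585; 5685445464/41904829585 1041703713/41904829585]
step 1: x' = x̄ + K·y = [14401896874/41904829585, 7285212063/41904829585, 10843768047/41904829585]
step 1: P' = (I − K·H)·P̄ = [4598455442/41904829585 1218549709/41904829585 347234571/41904829585; 1218549709/41904829585 72824798618/41904829585 -69667825713/41904829585; 347234571/41904829585 -69667825713/41904829585 71678719058/41904829585]
step 2: x̄ = F·x = [-39647988952/41904829585, 14569996969/41904829585, 1490747863/8380965917]
step 2: P̄ = F·P·Fᵀ + Q = [1307804306208/41904829585 1407510003614/41904829585 169250157518/8380965917; 1407510003614/41904829585 1914387276517/41904829585 213905231108/8380965917; 169250157518/8380965917 213905231108/8380965917 155684966701/8380965917]
step 2: y = z − H·x̄ = [-231433686559/41904829585, 77039137271/41904829585]
step 2: S = H·P̄·Hᵀ + R = [31313924178487/41904829585 16360434202212/41904829585; 16360434202212/41904829585 11812143585457/41904829585]
step 2: K = P̄·Hᵀ·S⁻¹ = [5453478067404/2439355137530119 802680404450544/2439355137530119; 478014282519877/2439355137530119 209930487256482/2439355137530119; 332984541484145/2439355137530119 63083125627770/2439355137530119]
step 2: x' = x̄ + K·y = [-862426564460620/2439355137530119, -1405908283833486/2439355137530119, -1289151004102740/2439355137530119]
step 2: P' = (I − K·H)·P̄ = [267560134816848/2439355137530119 69976829085494/2439355137530119 21027708542590/2439355137530119; 69976829085494/2439355137530119 4228219679120814/2439355137530119 -4045555975252357/2439355137530119; 21027708542590/2439355137530119 -4045555975252357/2439355137530119 4163560058594602/2439355137530119]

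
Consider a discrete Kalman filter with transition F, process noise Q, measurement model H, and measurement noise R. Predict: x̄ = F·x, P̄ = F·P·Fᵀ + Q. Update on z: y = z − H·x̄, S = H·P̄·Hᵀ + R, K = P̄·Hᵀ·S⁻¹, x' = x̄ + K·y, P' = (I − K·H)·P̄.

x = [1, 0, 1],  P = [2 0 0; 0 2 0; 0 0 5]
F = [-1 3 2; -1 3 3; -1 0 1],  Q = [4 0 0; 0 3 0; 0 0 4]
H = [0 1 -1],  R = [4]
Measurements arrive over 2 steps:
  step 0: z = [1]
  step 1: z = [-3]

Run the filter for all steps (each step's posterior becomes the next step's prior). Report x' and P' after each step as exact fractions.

step 0: x̄ = F·x = [1, 2, 0]
step 0: P̄ = F·P·Fᵀ + Q = [44 50 12; 50 68 17; 12 17 11]
step 0: y = z − H·x̄ = [-1]
step 0: S = H·P̄·Hᵀ + R = [49]
step 0: K = P̄·Hᵀ·S⁻¹ = [38/49; 51/49; 6/49]
step 0: x' = x̄ + K·y = [11/49, 47/49, -6/49]
step 0: P' = (I − K·H)·P̄ = [712/49 512/49 360/49; 512/49 731/49 527/49; 360/49 527/49 503/49]
step 1: x̄ = F·x = [118/49, 16/7, -17/49]
step 1: P̄ = F·P·Fᵀ + Q = [11311/49 1906/7 683/49; 1906/7 331 118/7; 683/49 118/7 691/49]
step 1: y = z − H·x̄ = [-276/49]
step 1: S = H·P̄·Hᵀ + R = [15454/49]
step 1: K = P̄·Hᵀ·S⁻¹ = [12659/15454; 15393/15454; 135/15454]
step 1: x' = x̄ + K·y = [-17044/7727, -25690/7727, -3061/7727]
step 1: P' = (I − K·H)·P̄ = [296937/15454 231169/15454 180533/15454; 231169/15454 279673/15454 218101/15454; 180533/15454 218101/15454 217561/15454]

step 0: x' = [11/49, 47/49, -6/49], P' = [712/49 512/49 360/49; 512/49 731/49 527/49; 360/49 527/49 503/49]
step 1: x' = [-17044/7727, -25690/7727, -3061/7727], P' = [296937/15454 231169/15454 180533/15454; 231169/15454 279673/15454 218101/15454; 180533/15454 218101/15454 217561/15454]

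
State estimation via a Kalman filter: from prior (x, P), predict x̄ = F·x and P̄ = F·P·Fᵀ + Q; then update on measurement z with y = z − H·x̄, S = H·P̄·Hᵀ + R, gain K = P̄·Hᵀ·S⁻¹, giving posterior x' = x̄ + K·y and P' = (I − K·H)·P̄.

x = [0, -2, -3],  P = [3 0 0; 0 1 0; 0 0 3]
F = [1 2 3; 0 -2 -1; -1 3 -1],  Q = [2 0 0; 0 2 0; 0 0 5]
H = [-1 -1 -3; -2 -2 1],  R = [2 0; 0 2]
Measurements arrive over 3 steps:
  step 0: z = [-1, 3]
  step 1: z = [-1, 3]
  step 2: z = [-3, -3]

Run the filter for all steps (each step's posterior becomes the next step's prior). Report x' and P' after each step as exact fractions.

step 0: x̄ = F·x = [-13, 7, -3]
step 0: P̄ = F·P·Fᵀ + Q = [36 -13 -6; -13 9 -3; -6 -3 20]
step 0: y = z − H·x̄ = [-16, -6]
step 0: S = H·P̄·Hᵀ + R = [147 -67; -67 134]
step 0: K = P̄·Hᵀ·S⁻¹ = [-62/227 -7979/15209; 31/227 1606/15209; -64/227 2169/15209]
step 0: x' = x̄ + K·y = [-83379/15209, 63595/15209, 9967/15209]
step 0: P' = (I − K·H)·P̄ = [111846/15209 -103820/15209 94/15209; -103820/15209 101850/15209 -728/15209; 94/15209 -728/15209 3070/15209]
step 1: x̄ = F·x = [73712/15209, -137157/15209, 264197/15209]
step 1: P̄ = F·P·Fᵀ + Q = [153842/15209 -203240/15209 380752/15209; -203240/15209 437976/15209 -814848/15209; 380752/15209 -814848/15209 1735087/15209]
step 1: y = z − H·x̄ = [713937/15209, -345460/15209]
step 1: S = H·P̄·Hᵀ + R = [13226963/15209 -7005065/15209; -7005065/15209 4243241/15209]
step 1: K = P̄·Hᵀ·S⁻¹ = [-42014431/231910581 -43151347/231910581; 4164232/77303527 -16523160/77303527; -9435505/33130083 4748852/33130083]
step 1: x' = x̄ + K·y = [131895605/231910581, -126348195/77303527, 24720494/33130083]
step 1: P' = (I − K·H)·P̄ = [687416840/231910581 -212808616/77303527 1668470/33130083; -212808616/77303527 225781544/77303527 -1014352/11043361; 1668470/33130083 -1014352/11043361 964076/4732869]
step 2: x̄ = F·x = [-107063191/231910581, 585045712/231910581, -1442072818/231910581]
step 2: P̄ = F·P·Fᵀ + Q = [1546529690/231910581 -1415514158/231910581 2400679028/231910581; -1415514158/231910581 3135233846/231910581 -5260699082/231910581; 2400679028/231910581 -5260699082/231910581 11972033177/231910581]
step 2: y = z − H·x̄ = [-1514655892/77303527, 1702306117/231910581]
step 2: S = H·P̄·Hᵀ + R = [30967578217/77303527 -15504909787/77303527; -15504909787/77303527 31278875435/231910581]
step 2: K = P̄·Hᵀ·S⁻¹ = [-140022727219/800171572586 -153516834913/800171572586; 18957074979/400085786293 -83091814765/400085786293; -454949038405/1600343145172 228638552749/1600343145172]
step 2: x' = x̄ + K·y = [1247278912837/800171572586, 27943672047/400085786293, 641088396657/1600343145172]
step 2: P' = (I − K·H)·P̄ = [1162115010164/400085786293 -1076318834170/400085786293 18075517075/400085786293; -1076318834170/400085786293 1142124082546/400085786293 -34573132778/400085786293; 18075517075/400085786293 -34573132778/400085786293 162648089937/800171572586]

step 0: x' = [-83379/15209, 63595/15209, 9967/15209], P' = [111846/15209 -103820/15209 94/15209; -103820/15209 101850/15209 -728/15209; 94/15209 -728/15209 3070/15209]
step 1: x' = [131895605/231910581, -126348195/77303527, 24720494/33130083], P' = [687416840/231910581 -212808616/77303527 1668470/33130083; -212808616/77303527 225781544/77303527 -1014352/11043361; 1668470/33130083 -1014352/11043361 964076/4732869]
step 2: x' = [1247278912837/800171572586, 27943672047/400085786293, 641088396657/1600343145172], P' = [1162115010164/400085786293 -1076318834170/400085786293 18075517075/400085786293; -1076318834170/400085786293 1142124082546/400085786293 -34573132778/400085786293; 18075517075/400085786293 -34573132778/400085786293 162648089937/800171572586]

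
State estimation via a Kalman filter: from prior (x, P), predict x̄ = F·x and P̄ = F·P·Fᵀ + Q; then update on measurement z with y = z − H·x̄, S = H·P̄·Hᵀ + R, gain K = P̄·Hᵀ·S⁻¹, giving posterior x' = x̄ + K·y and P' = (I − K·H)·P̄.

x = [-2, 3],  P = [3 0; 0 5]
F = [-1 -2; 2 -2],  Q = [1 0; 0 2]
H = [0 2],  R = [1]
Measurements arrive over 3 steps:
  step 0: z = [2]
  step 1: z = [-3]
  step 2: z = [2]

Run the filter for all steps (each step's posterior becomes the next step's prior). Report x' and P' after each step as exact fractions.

step 0: x̄ = F·x = [-4, -10]
step 0: P̄ = F·P·Fᵀ + Q = [24 14; 14 34]
step 0: y = z − H·x̄ = [22]
step 0: S = H·P̄·Hᵀ + R = [137]
step 0: K = P̄·Hᵀ·S⁻¹ = [28/137; 68/137]
step 0: x' = x̄ + K·y = [68/137, 126/137]
step 0: P' = (I − K·H)·P̄ = [2504/137 14/137; 14/137 34/137]
step 1: x̄ = F·x = [-320/137, -116/137]
step 1: P̄ = F·P·Fᵀ + Q = [2833/137 -4900/137; -4900/137 10314/137]
step 1: y = z − H·x̄ = [-179/137]
step 1: S = H·P̄·Hᵀ + R = [41393/137]
step 1: K = P̄·Hᵀ·S⁻¹ = [-9800/41393; 20628/41393]
step 1: x' = x̄ + K·y = [-83880/41393, -62000/41393]
step 1: P' = (I − K·H)·P̄ = [154937/41393 -4900/41393; -4900/41393 10314/41393]
step 2: x̄ = F·x = [207880/41393, -43760/41393]
step 2: P̄ = F·P·Fᵀ + Q = [217986/41393 -258818/41393; -258818/41393 782990/41393]
step 2: y = z − H·x̄ = [170306/41393]
step 2: S = H·P̄·Hᵀ + R = [3173353/41393]
step 2: K = P̄·Hᵀ·S⁻¹ = [-517636/3173353; 1565980/3173353]
step 2: x' = x̄ + K·y = [13807168/3173353, 3088200/3173353]
step 2: P' = (I − K·H)·P̄ = [10238434/3173353 -258818/3173353; -258818/3173353 782990/3173353]

step 0: x' = [68/137, 126/137], P' = [2504/137 14/137; 14/137 34/137]
step 1: x' = [-83880/41393, -62000/41393], P' = [154937/41393 -4900/41393; -4900/41393 10314/41393]
step 2: x' = [13807168/3173353, 3088200/3173353], P' = [10238434/3173353 -258818/3173353; -258818/3173353 782990/3173353]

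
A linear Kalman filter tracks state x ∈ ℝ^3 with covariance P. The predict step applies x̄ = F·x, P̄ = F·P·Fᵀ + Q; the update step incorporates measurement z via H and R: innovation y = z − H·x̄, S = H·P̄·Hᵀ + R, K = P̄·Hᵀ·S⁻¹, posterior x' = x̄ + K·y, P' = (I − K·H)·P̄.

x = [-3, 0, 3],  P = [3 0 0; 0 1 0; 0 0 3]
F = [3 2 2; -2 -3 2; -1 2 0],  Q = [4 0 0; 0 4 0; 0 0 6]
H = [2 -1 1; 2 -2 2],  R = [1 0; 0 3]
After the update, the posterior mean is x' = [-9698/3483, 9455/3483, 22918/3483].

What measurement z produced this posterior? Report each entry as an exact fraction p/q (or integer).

x̄ = F·x = [-3, 12, 3]
P̄ = F·P·Fᵀ + Q = [47 -12 -5; -12 37 0; -5 0 13]
S = H·P̄·Hᵀ + R = [267 330; 330 447]
K = P̄·Hᵀ·S⁻¹ = [3169/3483 -1498/3483; 1691/3483 -2012/3483; -1313/3483 1094/3483]
x' − x̄ = [751/3483, -32341/3483, 12469/3483] = K·y
y = (KᵀK)⁻¹·Kᵀ·(x' − x̄) = [13, 27]
z = y + H·x̄ = [13, 27] + [-15, -24] = [-2, 3]

z = [-2, 3]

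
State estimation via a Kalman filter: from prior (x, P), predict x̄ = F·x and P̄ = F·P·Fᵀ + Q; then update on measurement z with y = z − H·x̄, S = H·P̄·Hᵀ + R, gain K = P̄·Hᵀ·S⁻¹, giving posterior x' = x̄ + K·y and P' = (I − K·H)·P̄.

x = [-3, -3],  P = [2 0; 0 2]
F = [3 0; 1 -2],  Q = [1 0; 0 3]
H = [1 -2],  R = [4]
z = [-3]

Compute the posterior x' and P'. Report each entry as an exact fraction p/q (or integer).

x̄ = F·x = [-9, 3]
P̄ = F·P·Fᵀ + Q = [19 6; 6 13]
y = z − H·x̄ = [12]
S = H·P̄·Hᵀ + R = [51]
K = P̄·Hᵀ·S⁻¹ = [7/51; -20/51]
x' = x̄ + K·y = [-125/17, -29/17]
P' = (I − K·H)·P̄ = [920/51 446/51; 446/51 263/51]

x' = [-125/17, -29/17]
P' = [920/51 446/51; 446/51 263/51]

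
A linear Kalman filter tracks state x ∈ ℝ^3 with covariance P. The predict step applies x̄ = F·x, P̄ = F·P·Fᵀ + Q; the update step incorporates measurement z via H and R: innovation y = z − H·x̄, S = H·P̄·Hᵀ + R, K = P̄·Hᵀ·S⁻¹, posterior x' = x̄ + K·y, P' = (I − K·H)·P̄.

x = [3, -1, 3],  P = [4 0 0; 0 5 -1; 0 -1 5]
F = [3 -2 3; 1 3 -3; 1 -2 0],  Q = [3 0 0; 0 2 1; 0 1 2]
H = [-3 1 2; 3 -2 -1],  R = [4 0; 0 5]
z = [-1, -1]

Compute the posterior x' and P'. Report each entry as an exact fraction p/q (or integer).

x̄ = F·x = [20, -9, 5]
P̄ = F·P·Fᵀ + Q = [116 -78 38; -78 114 -31; 38 -31 26]
y = z − H·x̄ = [58, -74]
S = H·P̄·Hᵀ + R = [1154 -1529; -1529 2115]
K = P̄·Hᵀ·S⁻¹ = [-27736/102869 2614/102869; -54109/102869 -60080/102869; 32655/102869 30903/102869]
x' = x̄ + K·y = [255256/102869, 381777/102869, 121513/102869]
P' = (I − K·H)·P̄ = [1007080/102869 1035348/102869 937474/102869; 1035348/102869 1307760/102869 790924/102869; 937474/102869 790924/102869 1076059/102869]

x' = [255256/102869, 381777/102869, 121513/102869]
P' = [1007080/102869 1035348/102869 937474/102869; 1035348/102869 1307760/102869 790924/102869; 937474/102869 790924/102869 1076059/102869]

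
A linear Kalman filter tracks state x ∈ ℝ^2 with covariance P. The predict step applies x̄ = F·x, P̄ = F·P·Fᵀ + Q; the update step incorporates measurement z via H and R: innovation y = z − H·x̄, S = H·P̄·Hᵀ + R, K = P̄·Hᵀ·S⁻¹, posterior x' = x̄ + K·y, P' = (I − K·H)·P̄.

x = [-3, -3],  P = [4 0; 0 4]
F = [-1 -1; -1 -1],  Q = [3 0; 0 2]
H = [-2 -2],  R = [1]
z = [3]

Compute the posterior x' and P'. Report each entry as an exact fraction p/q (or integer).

x̄ = F·x = [6, 6]
P̄ = F·P·Fᵀ + Q = [11 8; 8 10]
y = z − H·x̄ = [27]
S = H·P̄·Hᵀ + R = [149]
K = P̄·Hᵀ·S⁻¹ = [-38/149; -36/149]
x' = x̄ + K·y = [-132/149, -78/149]
P' = (I − K·H)·P̄ = [195/149 -176/149; -176/149 194/149]

x' = [-132/149, -78/149]
P' = [195/149 -176/149; -176/149 194/149]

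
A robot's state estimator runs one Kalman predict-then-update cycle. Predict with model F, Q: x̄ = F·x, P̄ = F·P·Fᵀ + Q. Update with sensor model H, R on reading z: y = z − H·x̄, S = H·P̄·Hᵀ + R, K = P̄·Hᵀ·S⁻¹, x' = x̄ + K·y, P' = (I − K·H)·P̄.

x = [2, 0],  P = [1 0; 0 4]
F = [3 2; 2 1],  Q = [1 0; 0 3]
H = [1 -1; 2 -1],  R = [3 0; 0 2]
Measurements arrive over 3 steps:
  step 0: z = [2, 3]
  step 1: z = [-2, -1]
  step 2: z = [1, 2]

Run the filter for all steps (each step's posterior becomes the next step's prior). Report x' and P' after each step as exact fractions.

step 0: x' = [242/97, 153/97], P' = [202/97 268/97; 268/97 442/97]
step 1: x' = [21161/69880, 13547/8735], P' = [157389/69880 26178/8735; 26178/8735 42558/8735]
step 2: x' = [14096406/10827163, 27746542/54135815], P' = [24464475/10827163 32558892/10827163; 32558892/10827163 264536526/54135815]

step 0: x̄ = F·x = [6, 4]
step 0: P̄ = F·P·Fᵀ + Q = [26 14; 14 11]
step 0: y = z − H·x̄ = [0, -5]
step 0: S = H·P̄·Hᵀ + R = [12 21; 21 61]
step 0: K = P̄·Hᵀ·S⁻¹ = [-22/97 68/97; -58/97 47/97]
step 0: x' = x̄ + K·y = [242/97, 153/97]
step 0: P' = (I − K·H)·P̄ = [202/97 268/97; 268/97 442/97]
step 1: x̄ = F·x = [1032/97, 637/97]
step 1: P̄ = F·P·Fᵀ + Q = [6899/97 3972/97; 3972/97 2613/97]
step 1: y = z − H·x̄ = [-589/97, -1524/97]
step 1: S = H·P̄·Hᵀ + R = [1859/97 4495/97; 4495/97 14515/97]
step 1: K = P̄·Hᵀ·S⁻¹ = [-3469/13976 52677/69880; -1092/1747 4899/8735]
step 1: x' = x̄ + K·y = [21161/69880, 13547/8735]
step 1: P' = (I − K·H)·P̄ = [157389/69880 26178/8735; 26178/8735 42558/8735]
step 2: x̄ = F·x = [56047/13976, 75349/34940]
step 2: P̄ = F·P·Fᵀ + Q = [1072265/13976 309123/6988; 309123/6988 504339/17470]
step 2: y = z − H·x̄ = [-59657/69880, -67503/17470]
step 2: S = H·P̄·Hᵀ + R = [1405861/69880 866579/17470; 866579/17470 1404687/8735]
step 2: K = P̄·Hᵀ·S⁻¹ = [-2698139/10827163 8185029/10827163; -33914022/54135815 30526197/54135815]
step 2: x' = x̄ + K·y = [14096406/10827163, 27746542/54135815]
step 2: P' = (I − K·H)·P̄ = [24464475/10827163 32558892/10827163; 32558892/10827163 264536526/54135815]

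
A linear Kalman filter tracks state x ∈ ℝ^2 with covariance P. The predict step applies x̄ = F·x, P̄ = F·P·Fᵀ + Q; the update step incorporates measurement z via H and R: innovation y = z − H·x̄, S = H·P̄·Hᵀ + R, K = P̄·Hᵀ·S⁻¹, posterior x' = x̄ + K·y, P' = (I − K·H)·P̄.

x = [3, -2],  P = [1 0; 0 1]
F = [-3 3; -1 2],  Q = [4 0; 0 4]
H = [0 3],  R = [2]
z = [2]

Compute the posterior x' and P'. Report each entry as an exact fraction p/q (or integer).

x' = [-624/83, 40/83]
P' = [1097/83 18/83; 18/83 18/83]

x̄ = F·x = [-15, -7]
P̄ = F·P·Fᵀ + Q = [22 9; 9 9]
y = z − H·x̄ = [23]
S = H·P̄·Hᵀ + R = [83]
K = P̄·Hᵀ·S⁻¹ = [27/83; 27/83]
x' = x̄ + K·y = [-624/83, 40/83]
P' = (I − K·H)·P̄ = [1097/83 18/83; 18/83 18/83]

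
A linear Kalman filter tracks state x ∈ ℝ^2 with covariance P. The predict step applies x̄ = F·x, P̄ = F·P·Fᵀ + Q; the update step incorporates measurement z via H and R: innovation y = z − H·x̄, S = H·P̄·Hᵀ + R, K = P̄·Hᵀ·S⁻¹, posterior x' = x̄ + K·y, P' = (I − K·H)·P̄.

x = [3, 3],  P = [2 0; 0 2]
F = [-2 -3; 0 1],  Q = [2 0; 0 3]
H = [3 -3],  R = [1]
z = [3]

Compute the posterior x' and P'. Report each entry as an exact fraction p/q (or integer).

x̄ = F·x = [-15, 3]
P̄ = F·P·Fᵀ + Q = [28 -6; -6 5]
y = z − H·x̄ = [57]
S = H·P̄·Hᵀ + R = [406]
K = P̄·Hᵀ·S⁻¹ = [51/203; -33/406]
x' = x̄ + K·y = [-138/203, -663/406]
P' = (I − K·H)·P̄ = [482/203 465/203; 465/203 941/406]

x' = [-138/203, -663/406]
P' = [482/203 465/203; 465/203 941/406]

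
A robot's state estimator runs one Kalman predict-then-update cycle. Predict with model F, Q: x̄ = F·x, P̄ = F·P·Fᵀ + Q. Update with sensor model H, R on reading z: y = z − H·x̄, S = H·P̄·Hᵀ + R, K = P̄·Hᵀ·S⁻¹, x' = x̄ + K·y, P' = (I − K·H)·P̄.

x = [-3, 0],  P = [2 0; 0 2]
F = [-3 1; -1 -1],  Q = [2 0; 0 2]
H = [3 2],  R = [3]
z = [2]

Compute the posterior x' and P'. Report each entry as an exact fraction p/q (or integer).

x' = [163/273, 25/91]
P' = [530/273 -228/91; -228/91 354/91]

x̄ = F·x = [9, 3]
P̄ = F·P·Fᵀ + Q = [22 4; 4 6]
y = z − H·x̄ = [-31]
S = H·P̄·Hᵀ + R = [273]
K = P̄·Hᵀ·S⁻¹ = [74/273; 8/91]
x' = x̄ + K·y = [163/273, 25/91]
P' = (I − K·H)·P̄ = [530/273 -228/91; -228/91 354/91]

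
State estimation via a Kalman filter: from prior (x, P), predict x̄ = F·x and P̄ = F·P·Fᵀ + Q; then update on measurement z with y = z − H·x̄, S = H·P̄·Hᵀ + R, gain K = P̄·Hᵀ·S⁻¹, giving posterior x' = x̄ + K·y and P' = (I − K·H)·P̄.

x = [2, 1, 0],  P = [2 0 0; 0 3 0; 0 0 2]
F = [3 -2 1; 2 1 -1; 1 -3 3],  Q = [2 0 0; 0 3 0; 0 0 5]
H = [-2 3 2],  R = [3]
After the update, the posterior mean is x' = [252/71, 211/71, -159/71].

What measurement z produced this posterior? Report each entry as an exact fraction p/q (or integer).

z = [-3]

x̄ = F·x = [4, 5, -1]
P̄ = F·P·Fᵀ + Q = [34 4 30; 4 16 -11; 30 -11 52]
S = H·P̄·Hᵀ + R = [71]
K = P̄·Hᵀ·S⁻¹ = [4/71; 18/71; 11/71]
x' − x̄ = [-32/71, -144/71, -88/71] = K·y
y = (KᵀK)⁻¹·Kᵀ·(x' − x̄) = [-8]
z = y + H·x̄ = [-8] + [5] = [-3]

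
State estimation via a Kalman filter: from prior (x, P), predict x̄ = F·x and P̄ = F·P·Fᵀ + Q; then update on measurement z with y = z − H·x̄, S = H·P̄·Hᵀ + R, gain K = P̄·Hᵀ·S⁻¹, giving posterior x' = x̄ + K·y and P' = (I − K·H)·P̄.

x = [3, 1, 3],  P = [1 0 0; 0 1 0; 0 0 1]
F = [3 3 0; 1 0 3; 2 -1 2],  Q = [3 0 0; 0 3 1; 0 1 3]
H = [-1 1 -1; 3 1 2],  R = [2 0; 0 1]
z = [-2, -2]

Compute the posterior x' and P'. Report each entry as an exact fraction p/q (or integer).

x' = [-3081/4754, -4971/4754, 1550/2377]
P' = [17709/4754 -8145/4754 -11094/2377; -8145/4754 7541/4754 4542/2377; -11094/2377 4542/2377 14574/2377]

x̄ = F·x = [12, 12, 11]
P̄ = F·P·Fᵀ + Q = [21 3 3; 3 13 9; 3 9 12]
y = z − H·x̄ = [9, -72]
S = H·P̄·Hᵀ + R = [30 -74; -74 341]
K = P̄·Hᵀ·S⁻¹ = [-1833/4754 303/2377; 3301/4754 637/2377; 531/2377 408/2377]
x' = x̄ + K·y = [-3081/4754, -4971/4754, 1550/2377]
P' = (I − K·H)·P̄ = [17709/4754 -8145/4754 -11094/2377; -8145/4754 7541/4754 4542/2377; -11094/2377 4542/2377 14574/2377]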